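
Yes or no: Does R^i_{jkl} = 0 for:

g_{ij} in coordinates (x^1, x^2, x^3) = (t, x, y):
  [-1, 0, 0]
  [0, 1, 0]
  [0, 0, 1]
All metric components are constant, so every Christoffel symbol vanishes and R^i_{jkl} = 0.
Yes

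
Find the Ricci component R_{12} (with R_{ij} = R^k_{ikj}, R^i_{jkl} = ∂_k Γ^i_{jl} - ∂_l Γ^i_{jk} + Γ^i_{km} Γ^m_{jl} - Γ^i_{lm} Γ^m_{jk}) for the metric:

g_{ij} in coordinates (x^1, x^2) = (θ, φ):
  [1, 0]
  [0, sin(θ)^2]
Non-zero Christoffel symbols (Γ^k_{ij} = Γ^k_{ji}):
Γ^θ_{φ φ} = -sin(2*θ)/2
Γ^φ_{θ φ} = 1/tan(θ)
R^θ_{θ θ φ} = 0 (a repeated index in an antisymmetric pair)
R^φ_{θ φ φ} = 0 (a repeated index in an antisymmetric pair)
R_{θφ} = R^θ_{θ θ φ} + R^φ_{θ φ φ} = (0) + (0) = 0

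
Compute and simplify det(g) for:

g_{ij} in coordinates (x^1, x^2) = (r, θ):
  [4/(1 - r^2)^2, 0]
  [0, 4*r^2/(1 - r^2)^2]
For a 2×2 metric: det(g) = g_{11}·g_{22} - g_{12}·g_{21}
= (4/(1 - r^2)^2)·(4*r^2/(1 - r^2)^2) - (0)·(0)
= 16*r^2/(1 - r^2)^4 - 0
det(g) = 16*r^2/(1 - r^2)^4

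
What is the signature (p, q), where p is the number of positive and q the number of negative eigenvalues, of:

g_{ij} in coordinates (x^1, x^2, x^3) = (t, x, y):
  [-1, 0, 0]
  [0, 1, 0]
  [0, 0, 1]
The metric is diagonal, so its eigenvalues are the diagonal entries: -1, 1, 1 (at a generic point, where coordinate-dependent entries are positive).
2 positive, 1 negative.
(2, 1) - Lorentzian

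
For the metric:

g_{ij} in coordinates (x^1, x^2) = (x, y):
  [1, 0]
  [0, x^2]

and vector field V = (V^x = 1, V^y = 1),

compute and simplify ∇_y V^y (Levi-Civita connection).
Non-zero Christoffel symbols:
Γ^x_{y y} = -x
Γ^y_{x y} = 1/x
∇_y V^y = ∂_y V^y + Γ^y_{y j} V^j
  = (0) + (1/x)(1) + (0)(1)
  = 1/x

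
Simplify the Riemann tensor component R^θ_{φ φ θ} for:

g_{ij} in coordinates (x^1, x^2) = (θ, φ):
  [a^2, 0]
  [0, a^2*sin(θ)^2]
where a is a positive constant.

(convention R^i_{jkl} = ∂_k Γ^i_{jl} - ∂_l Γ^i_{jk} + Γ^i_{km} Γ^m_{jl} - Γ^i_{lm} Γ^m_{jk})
Non-zero Christoffel symbols (Γ^k_{ij} = Γ^k_{ji}):
Γ^θ_{φ φ} = -sin(2*θ)/2
Γ^φ_{θ φ} = 1/tan(θ)
R^θ_{φ φ θ} = ∂_φ Γ^θ_{φ θ} - ∂_θ Γ^θ_{φ φ} + Γ^θ_{φ m} Γ^m_{φ θ} - Γ^θ_{θ m} Γ^m_{φ φ}
  = (0) - (-cos(2*θ)) + (-cos(θ)^2) - (0) = -sin(θ)^2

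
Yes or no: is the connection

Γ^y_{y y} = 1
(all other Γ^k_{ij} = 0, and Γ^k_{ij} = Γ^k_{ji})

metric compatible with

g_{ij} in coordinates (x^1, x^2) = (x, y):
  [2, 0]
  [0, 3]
Using ∇_k g_{ij} = ∂_k g_{ij} - Γ^m_{ki} g_{mj} - Γ^m_{kj} g_{im}:
∇_y g_{yy} = (0) - (3) - (3) = -6 ≠ 0
So the connection is not metric compatible (it is not the Levi-Civita connection).
No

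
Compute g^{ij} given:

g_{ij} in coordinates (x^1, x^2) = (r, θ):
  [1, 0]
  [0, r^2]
The metric is diagonal, so g^{ij} is diagonal with entries 1/g_{ii}: diag(1, 1/(r^2)).
g^{ij}:
  [1, 0]
  [0, 1/r^2]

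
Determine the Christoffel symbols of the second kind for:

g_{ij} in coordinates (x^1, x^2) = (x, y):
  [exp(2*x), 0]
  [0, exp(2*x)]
Using Γ^k_{ij} = (1/2) g^{km} (∂_i g_{mj} + ∂_j g_{mi} - ∂_m g_{ij}); the metric is diagonal, so only the m = k term contributes.
Non-zero symbols (using the symmetry Γ^k_{ij} = Γ^k_{ji}):
Γ^x_{x x} = (1/2) g^{xx} (∂_x g_{xx} + ∂_x g_{xx} - ∂_x g_{xx}) = (1/2)(exp(-2*x))((2*exp(2*x)) + (2*exp(2*x)) - (2*exp(2*x))) = 1
Γ^x_{y y} = (1/2) g^{xx} (∂_y g_{xy} + ∂_y g_{xy} - ∂_x g_{yy}) = (1/2)(exp(-2*x))((0) + (0) - (2*exp(2*x))) = -1
Γ^y_{x y} = (1/2) g^{yy} (∂_x g_{yy} + ∂_y g_{yx} - ∂_y g_{xy}) = (1/2)(exp(-2*x))((2*exp(2*x)) + (0) - (0)) = 1
All other Christoffel symbols are zero.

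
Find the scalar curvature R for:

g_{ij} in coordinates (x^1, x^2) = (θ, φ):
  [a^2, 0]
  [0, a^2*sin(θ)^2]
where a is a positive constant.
Non-zero Christoffel symbols (Γ^k_{ij} = Γ^k_{ji}):
Γ^θ_{φ φ} = -sin(2*θ)/2
Γ^φ_{θ φ} = 1/tan(θ)
Ricci tensor (R_{ij} = R^k_{ikj}): R_{θθ} = 1, R_{θφ} = 0, R_{φφ} = sin(θ)^2
Inverse metric: g^{θθ} = 1/a^2, g^{φφ} = 1/(a^2*sin(θ)^2)
R = g^{ij} R_{ij} = (1/a^2)(1) + (1/(a^2*sin(θ)^2))(sin(θ)^2) = 2/a^2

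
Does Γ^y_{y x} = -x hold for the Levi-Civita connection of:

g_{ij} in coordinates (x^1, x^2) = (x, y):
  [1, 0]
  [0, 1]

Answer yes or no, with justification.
Γ^y_{y x} = (1/2) g^{yy} (∂_y g_{yx} + ∂_x g_{yy} - ∂_y g_{yx}) = (1/2)(1)((0) + (0) - (0)) = 0
This differs from the proposed value -x.
No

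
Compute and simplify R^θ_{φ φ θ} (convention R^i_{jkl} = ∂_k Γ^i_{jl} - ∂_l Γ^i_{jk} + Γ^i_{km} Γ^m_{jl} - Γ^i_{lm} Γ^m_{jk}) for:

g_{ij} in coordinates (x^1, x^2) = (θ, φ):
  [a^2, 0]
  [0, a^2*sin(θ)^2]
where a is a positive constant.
Non-zero Christoffel symbols (Γ^k_{ij} = Γ^k_{ji}):
Γ^θ_{φ φ} = -sin(2*θ)/2
Γ^φ_{θ φ} = 1/tan(θ)
R^θ_{φ φ θ} = ∂_φ Γ^θ_{φ θ} - ∂_θ Γ^θ_{φ φ} + Γ^θ_{φ m} Γ^m_{φ θ} - Γ^θ_{θ m} Γ^m_{φ φ}
  = (0) - (-cos(2*θ)) + (-cos(θ)^2) - (0) = -sin(θ)^2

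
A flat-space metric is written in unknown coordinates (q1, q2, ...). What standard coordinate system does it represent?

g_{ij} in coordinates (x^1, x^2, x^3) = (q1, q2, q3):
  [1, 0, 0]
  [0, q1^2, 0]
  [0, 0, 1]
The line element ds^2 = dq1^2 + q1^2 dq2^2 + dq3^2 is dr^2 + r^2 dθ^2 + dz^2 with q1 = r, q2 = θ, q3 = z.
cylindrical coordinates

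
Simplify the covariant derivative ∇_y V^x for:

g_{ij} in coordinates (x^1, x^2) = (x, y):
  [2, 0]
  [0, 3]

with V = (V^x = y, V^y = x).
All Christoffel symbols are zero.
∇_y V^x = ∂_y V^x + Γ^x_{y j} V^j
  = (1) + (0)(y) + (0)(x)
  = 1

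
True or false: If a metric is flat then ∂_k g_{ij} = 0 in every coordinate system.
Flatness means R^i_{jkl} = 0; the components can still vary, e.g. the flat plane in polar coordinates has g_{θθ} = r^2.
False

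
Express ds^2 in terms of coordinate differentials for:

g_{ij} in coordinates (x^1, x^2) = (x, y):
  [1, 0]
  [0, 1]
ds^2 = g_{ij} dx^i dx^j; only the non-zero components contribute.
ds^2 = dx^2 + dy^2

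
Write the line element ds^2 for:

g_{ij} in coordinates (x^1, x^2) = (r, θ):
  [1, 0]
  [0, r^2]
ds^2 = g_{ij} dx^i dx^j; only the non-zero components contribute.
ds^2 = dr^2 + r^2 dθ^2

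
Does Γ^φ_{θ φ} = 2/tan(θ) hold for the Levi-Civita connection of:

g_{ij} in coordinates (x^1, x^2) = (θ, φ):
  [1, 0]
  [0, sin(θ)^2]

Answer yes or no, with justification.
Γ^φ_{θ φ} = (1/2) g^{φφ} (∂_θ g_{φφ} + ∂_φ g_{φθ} - ∂_φ g_{θφ}) = (1/2)(1/sin(θ)^2)((sin(2*θ)) + (0) - (0)) = 1/tan(θ)
This differs from the proposed value 2/tan(θ).
No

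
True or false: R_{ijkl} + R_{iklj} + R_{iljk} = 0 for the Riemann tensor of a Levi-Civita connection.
This is the first (algebraic) Bianchi identity.
True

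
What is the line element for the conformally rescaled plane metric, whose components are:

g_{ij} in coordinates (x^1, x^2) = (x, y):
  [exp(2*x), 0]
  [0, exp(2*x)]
ds^2 = g_{ij} dx^i dx^j; only the non-zero components contribute.
ds^2 = exp(2*x) dx^2 + exp(2*x) dy^2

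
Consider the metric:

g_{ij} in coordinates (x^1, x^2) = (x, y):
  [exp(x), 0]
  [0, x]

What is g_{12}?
With x^1 = x, x^2 = y, g_{12} = g_{xy} is the row-1, column-2 entry of the matrix.
g_{12} = 0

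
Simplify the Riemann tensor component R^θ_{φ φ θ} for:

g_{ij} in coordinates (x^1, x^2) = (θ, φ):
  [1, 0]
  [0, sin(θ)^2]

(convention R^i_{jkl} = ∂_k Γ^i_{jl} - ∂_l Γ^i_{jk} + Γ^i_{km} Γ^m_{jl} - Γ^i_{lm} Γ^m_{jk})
Non-zero Christoffel symbols (Γ^k_{ij} = Γ^k_{ji}):
Γ^θ_{φ φ} = -sin(2*θ)/2
Γ^φ_{θ φ} = 1/tan(θ)
R^θ_{φ φ θ} = ∂_φ Γ^θ_{φ θ} - ∂_θ Γ^θ_{φ φ} + Γ^θ_{φ m} Γ^m_{φ θ} - Γ^θ_{θ m} Γ^m_{φ φ}
  = (0) - (-cos(2*θ)) + (-cos(θ)^2) - (0) = -sin(θ)^2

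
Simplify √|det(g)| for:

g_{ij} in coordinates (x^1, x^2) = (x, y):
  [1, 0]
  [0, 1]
det(g) = 1
√|det(g)| = 1
Volume element: dV = 1 dx dy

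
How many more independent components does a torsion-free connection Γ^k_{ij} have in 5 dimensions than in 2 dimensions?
Independent components in n dimensions: n × n(n+1)/2 = n^2(n+1)/2.
5D: 5 × 15 = 75
2D: 2 × 3 = 6
Difference = 75 - 6 = 69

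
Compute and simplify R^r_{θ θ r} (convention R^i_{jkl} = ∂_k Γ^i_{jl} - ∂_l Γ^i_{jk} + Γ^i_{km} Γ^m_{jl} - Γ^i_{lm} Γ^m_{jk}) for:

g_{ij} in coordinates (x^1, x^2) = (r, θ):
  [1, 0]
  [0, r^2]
Non-zero Christoffel symbols (Γ^k_{ij} = Γ^k_{ji}):
Γ^r_{θ θ} = -r
Γ^θ_{r θ} = 1/r
R^r_{θ θ r} = ∂_θ Γ^r_{θ r} - ∂_r Γ^r_{θ θ} + Γ^r_{θ m} Γ^m_{θ r} - Γ^r_{r m} Γ^m_{θ θ}
  = (0) - (-1) + (-1) - (0) = 0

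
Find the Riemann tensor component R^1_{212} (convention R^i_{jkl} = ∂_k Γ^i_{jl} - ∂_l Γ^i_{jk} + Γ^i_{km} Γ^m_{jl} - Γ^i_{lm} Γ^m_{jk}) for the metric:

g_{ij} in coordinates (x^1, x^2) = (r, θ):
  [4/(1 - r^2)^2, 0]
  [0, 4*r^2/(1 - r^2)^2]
Non-zero Christoffel symbols (Γ^k_{ij} = Γ^k_{ji}):
Γ^r_{r r} = 2*r/(1 - r^2)
Γ^r_{θ θ} = (r^3 + r)/(r^2 - 1)
Γ^θ_{r θ} = (-r^2 - 1)/(r^3 - r)
R^r_{θ r θ} = ∂_r Γ^r_{θ θ} - ∂_θ Γ^r_{θ r} + Γ^r_{r m} Γ^m_{θ θ} - Γ^r_{θ m} Γ^m_{θ r}
  = ((r^4 - 4*r^2 - 1)/(r^2 - 1)^2) - (0) + (-2*r^2*(r^2 + 1)/(r^2 - 1)^2) - (-(r^2 + 1)^2/(r^2 - 1)^2) = -4*r^2/(r^2 - 1)^2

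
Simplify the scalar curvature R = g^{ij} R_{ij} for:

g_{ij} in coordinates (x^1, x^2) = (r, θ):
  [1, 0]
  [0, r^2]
Non-zero Christoffel symbols (Γ^k_{ij} = Γ^k_{ji}):
Γ^r_{θ θ} = -r
Γ^θ_{r θ} = 1/r
Ricci tensor (R_{ij} = R^k_{ikj}): R_{rr} = 0, R_{rθ} = 0, R_{θθ} = 0
Inverse metric: g^{rr} = 1, g^{θθ} = 1/r^2
R = g^{ij} R_{ij} = (1)(0) + (1/r^2)(0) = 0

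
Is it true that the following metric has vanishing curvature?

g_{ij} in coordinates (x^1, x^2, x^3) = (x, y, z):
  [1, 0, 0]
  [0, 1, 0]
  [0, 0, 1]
All metric components are constant, so every Christoffel symbol vanishes and R^i_{jkl} = 0.
Yes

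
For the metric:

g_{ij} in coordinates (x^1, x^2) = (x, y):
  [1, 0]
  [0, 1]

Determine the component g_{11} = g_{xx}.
With x^1 = x, x^2 = y, g_{11} = g_{xx} is the row-1, column-1 entry of the matrix.
g_{11} = 1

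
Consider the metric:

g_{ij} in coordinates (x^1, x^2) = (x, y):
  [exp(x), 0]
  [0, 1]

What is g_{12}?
With x^1 = x, x^2 = y, g_{12} = g_{xy} is the row-1, column-2 entry of the matrix.
g_{12} = 0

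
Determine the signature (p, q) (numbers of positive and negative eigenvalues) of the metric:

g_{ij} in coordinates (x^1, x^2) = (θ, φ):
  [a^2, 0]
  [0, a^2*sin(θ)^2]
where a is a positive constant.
The metric is diagonal, so its eigenvalues are the diagonal entries: a^2, a^2*sin(θ)^2 (at a generic point, where coordinate-dependent entries are positive).
2 positive, 0 negative.
(2, 0) - Riemannian (positive definite)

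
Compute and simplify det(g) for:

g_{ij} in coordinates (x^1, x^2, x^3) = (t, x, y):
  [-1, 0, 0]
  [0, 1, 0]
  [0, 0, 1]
Diagonal metric: det(g) = g_{11}·g_{22}·g_{33}
= (-1)·(1)·(1)
det(g) = -1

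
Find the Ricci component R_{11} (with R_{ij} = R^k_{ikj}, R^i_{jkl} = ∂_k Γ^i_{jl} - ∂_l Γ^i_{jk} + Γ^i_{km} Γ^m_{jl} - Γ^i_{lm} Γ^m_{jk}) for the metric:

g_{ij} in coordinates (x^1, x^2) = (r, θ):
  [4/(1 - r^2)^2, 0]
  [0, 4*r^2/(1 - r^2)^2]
Non-zero Christoffel symbols (Γ^k_{ij} = Γ^k_{ji}):
Γ^r_{r r} = 2*r/(1 - r^2)
Γ^r_{θ θ} = (r^3 + r)/(r^2 - 1)
Γ^θ_{r θ} = (-r^2 - 1)/(r^3 - r)
R^r_{r r r} = 0 (a repeated index in an antisymmetric pair)
R^θ_{r θ r} = ∂_θ Γ^θ_{r r} - ∂_r Γ^θ_{r θ} + Γ^θ_{θ m} Γ^m_{r r} - Γ^θ_{r m} Γ^m_{r θ}
  = (0) - ((r^4 + 4*r^2 - 1)/(r^3 - r)^2) + (2*(r^2 + 1)/(r^2 - 1)^2) - ((r^2 + 1)^2/(r^3 - r)^2) = -4/(r^2 - 1)^2
R_{rr} = R^r_{r r r} + R^θ_{r θ r} = (0) + (-4/(r^2 - 1)^2) = -4/(r^2 - 1)^2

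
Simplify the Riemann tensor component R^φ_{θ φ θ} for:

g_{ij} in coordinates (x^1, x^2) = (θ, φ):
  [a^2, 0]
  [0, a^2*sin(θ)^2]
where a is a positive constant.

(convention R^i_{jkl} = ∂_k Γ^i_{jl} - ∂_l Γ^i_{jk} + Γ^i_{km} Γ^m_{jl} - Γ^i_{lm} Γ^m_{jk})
Non-zero Christoffel symbols (Γ^k_{ij} = Γ^k_{ji}):
Γ^θ_{φ φ} = -sin(2*θ)/2
Γ^φ_{θ φ} = 1/tan(θ)
R^φ_{θ φ θ} = ∂_φ Γ^φ_{θ θ} - ∂_θ Γ^φ_{θ φ} + Γ^φ_{φ m} Γ^m_{θ θ} - Γ^φ_{θ m} Γ^m_{θ φ}
  = (0) - (-1/sin(θ)^2) + (0) - (1/tan(θ)^2) = 1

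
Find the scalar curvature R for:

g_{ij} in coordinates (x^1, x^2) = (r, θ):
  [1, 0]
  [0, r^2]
Non-zero Christoffel symbols (Γ^k_{ij} = Γ^k_{ji}):
Γ^r_{θ θ} = -r
Γ^θ_{r θ} = 1/r
Ricci tensor (R_{ij} = R^k_{ikj}): R_{rr} = 0, R_{rθ} = 0, R_{θθ} = 0
Inverse metric: g^{rr} = 1, g^{θθ} = 1/r^2
R = g^{ij} R_{ij} = (1)(0) + (1/r^2)(0) = 0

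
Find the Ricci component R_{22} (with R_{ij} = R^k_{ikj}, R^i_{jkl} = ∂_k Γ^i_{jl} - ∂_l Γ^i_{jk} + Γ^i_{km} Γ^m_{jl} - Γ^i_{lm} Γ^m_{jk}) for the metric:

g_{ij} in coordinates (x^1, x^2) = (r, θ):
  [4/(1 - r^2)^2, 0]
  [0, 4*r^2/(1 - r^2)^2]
Non-zero Christoffel symbols (Γ^k_{ij} = Γ^k_{ji}):
Γ^r_{r r} = 2*r/(1 - r^2)
Γ^r_{θ θ} = (r^3 + r)/(r^2 - 1)
Γ^θ_{r θ} = (-r^2 - 1)/(r^3 - r)
R^r_{θ r θ} = ∂_r Γ^r_{θ θ} - ∂_θ Γ^r_{θ r} + Γ^r_{r m} Γ^m_{θ θ} - Γ^r_{θ m} Γ^m_{θ r}
  = ((r^4 - 4*r^2 - 1)/(r^2 - 1)^2) - (0) + (-2*r^2*(r^2 + 1)/(r^2 - 1)^2) - (-(r^2 + 1)^2/(r^2 - 1)^2) = -4*r^2/(r^2 - 1)^2
R^θ_{θ θ θ} = 0 (a repeated index in an antisymmetric pair)
R_{θθ} = R^r_{θ r θ} + R^θ_{θ θ θ} = (-4*r^2/(r^2 - 1)^2) + (0) = -4*r^2/(r^2 - 1)^2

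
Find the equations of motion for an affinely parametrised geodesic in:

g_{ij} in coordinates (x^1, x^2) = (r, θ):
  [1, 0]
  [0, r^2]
Geodesic equation: d^2x^k/dλ^2 + Γ^k_{ij} (dx^i/dλ)(dx^j/dλ) = 0.
Non-zero Christoffel symbols:
Γ^r_{θ θ} = -r
Γ^θ_{r θ} = 1/r
Substituting (the symmetric pair Γ^k_{ij}, Γ^k_{ji} combines into a factor 2):
d^2r/dλ^2 - r (dθ/dλ)^2 = 0
d^2θ/dλ^2 + (2/r) (dr/dλ)(dθ/dλ) = 0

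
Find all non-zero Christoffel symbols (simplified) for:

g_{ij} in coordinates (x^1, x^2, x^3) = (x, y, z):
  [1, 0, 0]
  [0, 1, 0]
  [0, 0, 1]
Using Γ^k_{ij} = (1/2) g^{km} (∂_i g_{mj} + ∂_j g_{mi} - ∂_m g_{ij}); the metric is diagonal, so only the m = k term contributes.
Every metric component is constant, so all ∂_m g_{ij} = 0 and every Christoffel symbol vanishes.
All Christoffel symbols are zero.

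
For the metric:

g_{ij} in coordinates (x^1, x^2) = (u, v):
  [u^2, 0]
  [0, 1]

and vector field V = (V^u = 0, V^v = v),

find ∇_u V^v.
Non-zero Christoffel symbols:
Γ^u_{u u} = 1/u
∇_u V^v = ∂_u V^v + Γ^v_{u j} V^j
  = (0) + (0)(0) + (0)(v)
  = 0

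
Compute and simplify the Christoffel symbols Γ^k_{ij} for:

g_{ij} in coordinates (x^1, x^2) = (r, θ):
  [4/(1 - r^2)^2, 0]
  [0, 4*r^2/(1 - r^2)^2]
Using Γ^k_{ij} = (1/2) g^{km} (∂_i g_{mj} + ∂_j g_{mi} - ∂_m g_{ij}); the metric is diagonal, so only the m = k term contributes.
Non-zero symbols (using the symmetry Γ^k_{ij} = Γ^k_{ji}):
Γ^r_{r r} = (1/2) g^{rr} (∂_r g_{rr} + ∂_r g_{rr} - ∂_r g_{rr}) = (1/2)((1 - r^2)^2/4)((16*r/(1 - r^2)^3) + (16*r/(1 - r^2)^3) - (16*r/(1 - r^2)^3)) = 2*r/(1 - r^2)
Γ^r_{θ θ} = (1/2) g^{rr} (∂_θ g_{rθ} + ∂_θ g_{rθ} - ∂_r g_{θθ}) = (1/2)((1 - r^2)^2/4)((0) + (0) - (-8*(r^3 + r)/(r^2 - 1)^3)) = (r^3 + r)/(r^2 - 1)
Γ^θ_{r θ} = (1/2) g^{θθ} (∂_r g_{θθ} + ∂_θ g_{θr} - ∂_θ g_{rθ}) = (1/2)((1 - r^2)^2/(4*r^2))((-8*(r^3 + r)/(r^2 - 1)^3) + (0) - (0)) = (-r^2 - 1)/(r^3 - r)
All other Christoffel symbols are zero.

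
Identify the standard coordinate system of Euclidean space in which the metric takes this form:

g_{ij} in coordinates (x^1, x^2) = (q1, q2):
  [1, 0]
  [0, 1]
All components are constant and the metric is the identity, i.e. orthonormal rectilinear coordinates.
Cartesian (2D) coordinates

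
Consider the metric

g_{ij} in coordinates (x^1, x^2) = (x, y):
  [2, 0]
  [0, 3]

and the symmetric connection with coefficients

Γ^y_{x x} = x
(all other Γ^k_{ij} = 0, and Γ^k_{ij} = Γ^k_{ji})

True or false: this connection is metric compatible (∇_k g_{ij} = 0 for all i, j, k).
Using ∇_k g_{ij} = ∂_k g_{ij} - Γ^m_{ki} g_{mj} - Γ^m_{kj} g_{im}:
∇_x g_{xy} = (0) - (3*x) - (0) = -3*x ≠ 0
So the connection is not metric compatible (it is not the Levi-Civita connection).
False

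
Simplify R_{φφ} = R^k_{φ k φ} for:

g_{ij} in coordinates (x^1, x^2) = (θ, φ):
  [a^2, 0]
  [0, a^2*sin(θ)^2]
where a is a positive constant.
Non-zero Christoffel symbols (Γ^k_{ij} = Γ^k_{ji}):
Γ^θ_{φ φ} = -sin(2*θ)/2
Γ^φ_{θ φ} = 1/tan(θ)
R^θ_{φ θ φ} = ∂_θ Γ^θ_{φ φ} - ∂_φ Γ^θ_{φ θ} + Γ^θ_{θ m} Γ^m_{φ φ} - Γ^θ_{φ m} Γ^m_{φ θ}
  = (-cos(2*θ)) - (0) + (0) - (-cos(θ)^2) = sin(θ)^2
R^φ_{φ φ φ} = 0 (a repeated index in an antisymmetric pair)
R_{φφ} = R^θ_{φ θ φ} + R^φ_{φ φ φ} = (sin(θ)^2) + (0) = sin(θ)^2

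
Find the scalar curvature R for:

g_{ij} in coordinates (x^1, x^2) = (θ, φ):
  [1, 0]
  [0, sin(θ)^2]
Non-zero Christoffel symbols (Γ^k_{ij} = Γ^k_{ji}):
Γ^θ_{φ φ} = -sin(2*θ)/2
Γ^φ_{θ φ} = 1/tan(θ)
Ricci tensor (R_{ij} = R^k_{ikj}): R_{θθ} = 1, R_{θφ} = 0, R_{φφ} = sin(θ)^2
Inverse metric: g^{θθ} = 1, g^{φφ} = 1/sin(θ)^2
R = g^{ij} R_{ij} = (1)(1) + (1/sin(θ)^2)(sin(θ)^2) = 2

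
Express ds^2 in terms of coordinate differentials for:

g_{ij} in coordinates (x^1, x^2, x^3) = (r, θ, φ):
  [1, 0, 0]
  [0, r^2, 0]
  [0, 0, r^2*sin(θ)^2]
ds^2 = g_{ij} dx^i dx^j; only the non-zero components contribute.
ds^2 = dr^2 + r^2 dθ^2 + r^2*sin(θ)^2 dφ^2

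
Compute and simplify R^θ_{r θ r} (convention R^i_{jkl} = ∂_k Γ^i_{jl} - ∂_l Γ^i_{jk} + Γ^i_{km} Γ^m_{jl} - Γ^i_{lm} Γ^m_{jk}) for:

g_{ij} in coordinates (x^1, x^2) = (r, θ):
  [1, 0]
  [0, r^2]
Non-zero Christoffel symbols (Γ^k_{ij} = Γ^k_{ji}):
Γ^r_{θ θ} = -r
Γ^θ_{r θ} = 1/r
R^θ_{r θ r} = ∂_θ Γ^θ_{r r} - ∂_r Γ^θ_{r θ} + Γ^θ_{θ m} Γ^m_{r r} - Γ^θ_{r m} Γ^m_{r θ}
  = (0) - (-1/r^2) + (0) - (1/r^2) = 0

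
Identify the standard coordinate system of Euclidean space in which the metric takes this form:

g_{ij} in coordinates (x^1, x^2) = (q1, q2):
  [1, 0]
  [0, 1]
All components are constant and the metric is the identity, i.e. orthonormal rectilinear coordinates.
Cartesian (2D) coordinates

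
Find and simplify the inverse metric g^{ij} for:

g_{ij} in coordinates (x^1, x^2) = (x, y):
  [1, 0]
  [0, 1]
The metric is diagonal, so g^{ij} is diagonal with entries 1/g_{ii}: diag(1, 1).
g^{ij}:
  [1, 0]
  [0, 1]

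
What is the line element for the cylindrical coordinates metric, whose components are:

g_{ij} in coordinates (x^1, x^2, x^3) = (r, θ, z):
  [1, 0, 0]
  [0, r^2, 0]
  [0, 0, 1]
ds^2 = g_{ij} dx^i dx^j; only the non-zero components contribute.
ds^2 = dr^2 + r^2 dθ^2 + dz^2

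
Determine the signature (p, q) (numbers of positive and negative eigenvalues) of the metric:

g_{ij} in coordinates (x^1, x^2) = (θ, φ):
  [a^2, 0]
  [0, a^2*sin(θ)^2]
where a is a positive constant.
The metric is diagonal, so its eigenvalues are the diagonal entries: a^2, a^2*sin(θ)^2 (at a generic point, where coordinate-dependent entries are positive).
2 positive, 0 negative.
(2, 0) - Riemannian (positive definite)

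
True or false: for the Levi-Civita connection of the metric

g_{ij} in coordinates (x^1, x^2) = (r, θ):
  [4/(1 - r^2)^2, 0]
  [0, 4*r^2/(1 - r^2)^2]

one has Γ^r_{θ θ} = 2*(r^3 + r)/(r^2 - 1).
Γ^r_{θ θ} = (1/2) g^{rr} (∂_θ g_{rθ} + ∂_θ g_{rθ} - ∂_r g_{θθ}) = (1/2)((1 - r^2)^2/4)((0) + (0) - (-8*(r^3 + r)/(r^2 - 1)^3)) = (r^3 + r)/(r^2 - 1)
This differs from the proposed value 2*(r^3 + r)/(r^2 - 1).
False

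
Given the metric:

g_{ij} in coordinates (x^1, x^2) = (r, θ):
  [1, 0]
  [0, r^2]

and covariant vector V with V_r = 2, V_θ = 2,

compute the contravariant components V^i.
Inverse metric (diagonal): g^{rr} = 1, g^{θθ} = 1/r^2
V^i = g^{ij} V_j:
V^r = (1)(2) + (0)(2) = 2
V^θ = (0)(2) + (1/r^2)(2) = 2/r^2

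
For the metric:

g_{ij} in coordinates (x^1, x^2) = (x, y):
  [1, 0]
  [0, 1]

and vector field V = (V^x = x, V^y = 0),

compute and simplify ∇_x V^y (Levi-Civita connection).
All Christoffel symbols are zero.
∇_x V^y = ∂_x V^y + Γ^y_{x j} V^j
  = (0) + (0)(x) + (0)(0)
  = 0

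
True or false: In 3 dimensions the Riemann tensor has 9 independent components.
n^2(n^2-1)/12 = 9·8/12 = 6 independent components for n = 3.
False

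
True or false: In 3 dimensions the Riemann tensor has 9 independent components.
n^2(n^2-1)/12 = 9·8/12 = 6 independent components for n = 3.
False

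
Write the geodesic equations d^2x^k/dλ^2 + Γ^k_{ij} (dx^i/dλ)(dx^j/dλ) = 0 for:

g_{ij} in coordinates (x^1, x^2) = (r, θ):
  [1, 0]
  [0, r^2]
Geodesic equation: d^2x^k/dλ^2 + Γ^k_{ij} (dx^i/dλ)(dx^j/dλ) = 0.
Non-zero Christoffel symbols:
Γ^r_{θ θ} = -r
Γ^θ_{r θ} = 1/r
Substituting (the symmetric pair Γ^k_{ij}, Γ^k_{ji} combines into a factor 2):
d^2r/dλ^2 - r (dθ/dλ)^2 = 0
d^2θ/dλ^2 + (2/r) (dr/dλ)(dθ/dλ) = 0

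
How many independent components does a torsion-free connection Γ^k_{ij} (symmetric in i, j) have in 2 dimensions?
Γ^k_{ij} has n choices for the upper index and n(n+1)/2 independent symmetric lower index pairs.
Total = 2 × 2×3/2 = 2 × 3 = 6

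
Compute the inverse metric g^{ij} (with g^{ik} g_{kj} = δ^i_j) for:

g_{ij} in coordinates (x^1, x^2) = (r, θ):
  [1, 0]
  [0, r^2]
The metric is diagonal, so g^{ij} is diagonal with entries 1/g_{ii}: diag(1, 1/(r^2)).
g^{ij}:
  [1, 0]
  [0, 1/r^2]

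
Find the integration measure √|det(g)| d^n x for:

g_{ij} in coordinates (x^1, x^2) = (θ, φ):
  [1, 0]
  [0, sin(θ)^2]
det(g) = sin(θ)^2
√|det(g)| = sin(θ) (taking 0 < θ < π so that |sin(θ)| = sin(θ))
Volume element: dV = sin(θ) dθ dφ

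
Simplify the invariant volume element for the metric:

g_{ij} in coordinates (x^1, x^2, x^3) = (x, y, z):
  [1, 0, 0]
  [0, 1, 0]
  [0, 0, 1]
det(g) = 1
√|det(g)| = 1
Volume element: dV = 1 dx dy dz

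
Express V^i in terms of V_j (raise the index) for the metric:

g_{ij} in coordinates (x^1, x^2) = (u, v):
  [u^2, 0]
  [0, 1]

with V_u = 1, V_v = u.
Inverse metric (diagonal): g^{uu} = 1/u^2, g^{vv} = 1
V^i = g^{ij} V_j:
V^u = (1/u^2)(1) + (0)(u) = 1/u^2
V^v = (0)(1) + (1)(u) = u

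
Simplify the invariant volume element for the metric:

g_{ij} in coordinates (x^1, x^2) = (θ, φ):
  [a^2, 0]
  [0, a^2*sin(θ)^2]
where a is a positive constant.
det(g) = a^4*sin(θ)^2
√|det(g)| = a^2*sin(θ) (taking 0 < θ < π so that |sin(θ)| = sin(θ))
Volume element: dV = a^2*sin(θ) dθ dφ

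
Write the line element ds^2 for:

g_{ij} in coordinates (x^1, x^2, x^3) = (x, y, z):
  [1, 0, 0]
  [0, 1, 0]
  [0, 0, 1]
ds^2 = g_{ij} dx^i dx^j; only the non-zero components contribute.
ds^2 = dx^2 + dy^2 + dz^2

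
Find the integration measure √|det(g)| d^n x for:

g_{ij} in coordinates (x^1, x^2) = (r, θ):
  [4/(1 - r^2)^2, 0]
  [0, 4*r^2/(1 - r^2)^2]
det(g) = 16*r^2/(1 - r^2)^4
√|det(g)| = 4*r/(r^2 - 1)^2
Volume element: dV = 4*r/(r^2 - 1)^2 dr dθ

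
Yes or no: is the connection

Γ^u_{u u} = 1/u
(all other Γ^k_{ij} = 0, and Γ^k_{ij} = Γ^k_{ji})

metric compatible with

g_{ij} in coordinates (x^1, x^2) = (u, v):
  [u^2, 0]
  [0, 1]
Using ∇_k g_{ij} = ∂_k g_{ij} - Γ^m_{ki} g_{mj} - Γ^m_{kj} g_{im}:
e.g. ∇_u g_{uu} = (2*u) - (u) - (u) = 0
Every component ∇_k g_{ij} vanishes: the connection is metric compatible.
Yes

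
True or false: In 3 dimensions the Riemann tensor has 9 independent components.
n^2(n^2-1)/12 = 9·8/12 = 6 independent components for n = 3.
False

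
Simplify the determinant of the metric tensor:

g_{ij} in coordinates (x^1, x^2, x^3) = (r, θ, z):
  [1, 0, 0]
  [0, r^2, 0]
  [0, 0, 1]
Diagonal metric: det(g) = g_{11}·g_{22}·g_{33}
= (1)·(r^2)·(1)
det(g) = r^2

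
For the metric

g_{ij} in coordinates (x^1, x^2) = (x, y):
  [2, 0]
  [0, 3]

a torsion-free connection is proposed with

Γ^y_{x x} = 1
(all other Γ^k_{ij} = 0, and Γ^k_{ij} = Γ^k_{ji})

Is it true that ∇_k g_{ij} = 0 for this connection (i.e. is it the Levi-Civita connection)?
Using ∇_k g_{ij} = ∂_k g_{ij} - Γ^m_{ki} g_{mj} - Γ^m_{kj} g_{im}:
∇_x g_{xy} = (0) - (3) - (0) = -3 ≠ 0
So the connection is not metric compatible (it is not the Levi-Civita connection).
No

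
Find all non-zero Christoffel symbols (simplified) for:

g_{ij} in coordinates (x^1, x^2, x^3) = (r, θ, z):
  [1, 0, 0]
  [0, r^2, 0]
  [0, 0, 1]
Using Γ^k_{ij} = (1/2) g^{km} (∂_i g_{mj} + ∂_j g_{mi} - ∂_m g_{ij}); the metric is diagonal, so only the m = k term contributes.
Non-zero symbols (using the symmetry Γ^k_{ij} = Γ^k_{ji}):
Γ^r_{θ θ} = (1/2) g^{rr} (∂_θ g_{rθ} + ∂_θ g_{rθ} - ∂_r g_{θθ}) = (1/2)(1)((0) + (0) - (2*r)) = -r
Γ^θ_{r θ} = (1/2) g^{θθ} (∂_r g_{θθ} + ∂_θ g_{θr} - ∂_θ g_{rθ}) = (1/2)(1/r^2)((2*r) + (0) - (0)) = 1/r
All other Christoffel symbols are zero.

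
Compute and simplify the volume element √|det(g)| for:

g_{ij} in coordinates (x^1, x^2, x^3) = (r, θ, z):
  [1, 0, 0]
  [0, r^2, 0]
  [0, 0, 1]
det(g) = r^2
√|det(g)| = r
Volume element: dV = r dr dθ dz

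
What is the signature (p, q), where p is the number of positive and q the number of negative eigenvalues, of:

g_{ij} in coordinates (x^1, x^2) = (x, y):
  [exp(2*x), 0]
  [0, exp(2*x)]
The metric is diagonal, so its eigenvalues are the diagonal entries: exp(2*x), exp(2*x) (at a generic point, where coordinate-dependent entries are positive).
2 positive, 0 negative.
(2, 0) - Riemannian (positive definite)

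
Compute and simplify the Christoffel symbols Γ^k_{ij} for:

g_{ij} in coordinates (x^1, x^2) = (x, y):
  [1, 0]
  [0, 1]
Using Γ^k_{ij} = (1/2) g^{km} (∂_i g_{mj} + ∂_j g_{mi} - ∂_m g_{ij}); the metric is diagonal, so only the m = k term contributes.
Every metric component is constant, so all ∂_m g_{ij} = 0 and every Christoffel symbol vanishes.
All Christoffel symbols are zero.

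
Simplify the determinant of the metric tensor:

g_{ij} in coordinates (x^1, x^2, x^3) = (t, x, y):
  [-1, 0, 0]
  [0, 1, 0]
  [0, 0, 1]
Diagonal metric: det(g) = g_{11}·g_{22}·g_{33}
= (-1)·(1)·(1)
det(g) = -1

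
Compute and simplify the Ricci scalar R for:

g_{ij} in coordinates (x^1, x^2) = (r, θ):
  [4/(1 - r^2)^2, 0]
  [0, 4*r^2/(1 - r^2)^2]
Non-zero Christoffel symbols (Γ^k_{ij} = Γ^k_{ji}):
Γ^r_{r r} = 2*r/(1 - r^2)
Γ^r_{θ θ} = (r^3 + r)/(r^2 - 1)
Γ^θ_{r θ} = (-r^2 - 1)/(r^3 - r)
Ricci tensor (R_{ij} = R^k_{ikj}): R_{rr} = -4/(r^2 - 1)^2, R_{rθ} = 0, R_{θθ} = -4*r^2/(r^2 - 1)^2
Inverse metric: g^{rr} = (1 - r^2)^2/4, g^{θθ} = (1 - r^2)^2/(4*r^2)
R = g^{ij} R_{ij} = ((1 - r^2)^2/4)(-4/(r^2 - 1)^2) + ((1 - r^2)^2/(4*r^2))(-4*r^2/(r^2 - 1)^2) = -2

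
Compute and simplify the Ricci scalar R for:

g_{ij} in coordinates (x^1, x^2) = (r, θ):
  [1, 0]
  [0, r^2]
Non-zero Christoffel symbols (Γ^k_{ij} = Γ^k_{ji}):
Γ^r_{θ θ} = -r
Γ^θ_{r θ} = 1/r
Ricci tensor (R_{ij} = R^k_{ikj}): R_{rr} = 0, R_{rθ} = 0, R_{θθ} = 0
Inverse metric: g^{rr} = 1, g^{θθ} = 1/r^2
R = g^{ij} R_{ij} = (1)(0) + (1/r^2)(0) = 0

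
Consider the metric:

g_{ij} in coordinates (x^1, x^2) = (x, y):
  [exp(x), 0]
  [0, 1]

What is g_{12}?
With x^1 = x, x^2 = y, g_{12} = g_{xy} is the row-1, column-2 entry of the matrix.
g_{12} = 0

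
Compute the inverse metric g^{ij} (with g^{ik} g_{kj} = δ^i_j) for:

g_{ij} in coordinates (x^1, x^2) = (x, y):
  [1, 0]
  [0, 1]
The metric is diagonal, so g^{ij} is diagonal with entries 1/g_{ii}: diag(1, 1).
g^{ij}:
  [1, 0]
  [0, 1]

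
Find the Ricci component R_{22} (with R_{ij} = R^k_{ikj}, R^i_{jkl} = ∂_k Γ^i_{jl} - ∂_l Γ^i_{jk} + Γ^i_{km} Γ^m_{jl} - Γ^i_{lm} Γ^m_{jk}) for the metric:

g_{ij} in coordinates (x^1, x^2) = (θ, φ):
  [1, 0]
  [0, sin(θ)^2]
Non-zero Christoffel symbols (Γ^k_{ij} = Γ^k_{ji}):
Γ^θ_{φ φ} = -sin(2*θ)/2
Γ^φ_{θ φ} = 1/tan(θ)
R^θ_{φ θ φ} = ∂_θ Γ^θ_{φ φ} - ∂_φ Γ^θ_{φ θ} + Γ^θ_{θ m} Γ^m_{φ φ} - Γ^θ_{φ m} Γ^m_{φ θ}
  = (-cos(2*θ)) - (0) + (0) - (-cos(θ)^2) = sin(θ)^2
R^φ_{φ φ φ} = 0 (a repeated index in an antisymmetric pair)
R_{φφ} = R^θ_{φ θ φ} + R^φ_{φ φ φ} = (sin(θ)^2) + (0) = sin(θ)^2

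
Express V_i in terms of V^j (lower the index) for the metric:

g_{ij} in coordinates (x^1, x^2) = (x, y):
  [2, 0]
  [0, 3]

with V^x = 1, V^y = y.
V_i = g_{ij} V^j:
V_x = (2)(1) + (0)(y) = 2
V_y = (0)(1) + (3)(y) = 3*y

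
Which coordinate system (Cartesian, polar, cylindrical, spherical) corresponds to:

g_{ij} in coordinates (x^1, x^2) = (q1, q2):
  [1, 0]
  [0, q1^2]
The line element ds^2 = dq1^2 + q1^2 dq2^2 is dr^2 + r^2 dθ^2 with q1 = r, q2 = θ.
polar coordinates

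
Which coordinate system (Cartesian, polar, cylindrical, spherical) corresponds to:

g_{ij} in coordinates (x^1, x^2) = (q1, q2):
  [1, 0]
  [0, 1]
All components are constant and the metric is the identity, i.e. orthonormal rectilinear coordinates.
Cartesian (2D) coordinates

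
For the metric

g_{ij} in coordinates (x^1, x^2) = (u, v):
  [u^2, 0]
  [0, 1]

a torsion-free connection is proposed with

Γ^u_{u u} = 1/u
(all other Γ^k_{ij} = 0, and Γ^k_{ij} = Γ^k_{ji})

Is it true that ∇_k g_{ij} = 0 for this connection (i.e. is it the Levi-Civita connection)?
Using ∇_k g_{ij} = ∂_k g_{ij} - Γ^m_{ki} g_{mj} - Γ^m_{kj} g_{im}:
e.g. ∇_u g_{uu} = (2*u) - (u) - (u) = 0
Every component ∇_k g_{ij} vanishes: the connection is metric compatible.
Yes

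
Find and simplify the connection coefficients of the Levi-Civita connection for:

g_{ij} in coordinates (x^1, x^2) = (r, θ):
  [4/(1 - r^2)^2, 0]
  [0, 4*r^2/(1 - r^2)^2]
Using Γ^k_{ij} = (1/2) g^{km} (∂_i g_{mj} + ∂_j g_{mi} - ∂_m g_{ij}); the metric is diagonal, so only the m = k term contributes.
Non-zero symbols (using the symmetry Γ^k_{ij} = Γ^k_{ji}):
Γ^r_{r r} = (1/2) g^{rr} (∂_r g_{rr} + ∂_r g_{rr} - ∂_r g_{rr}) = (1/2)((1 - r^2)^2/4)((16*r/(1 - r^2)^3) + (16*r/(1 - r^2)^3) - (16*r/(1 - r^2)^3)) = 2*r/(1 - r^2)
Γ^r_{θ θ} = (1/2) g^{rr} (∂_θ g_{rθ} + ∂_θ g_{rθ} - ∂_r g_{θθ}) = (1/2)((1 - r^2)^2/4)((0) + (0) - (-8*(r^3 + r)/(r^2 - 1)^3)) = (r^3 + r)/(r^2 - 1)
Γ^θ_{r θ} = (1/2) g^{θθ} (∂_r g_{θθ} + ∂_θ g_{θr} - ∂_θ g_{rθ}) = (1/2)((1 - r^2)^2/(4*r^2))((-8*(r^3 + r)/(r^2 - 1)^3) + (0) - (0)) = (-r^2 - 1)/(r^3 - r)
All other Christoffel symbols are zero.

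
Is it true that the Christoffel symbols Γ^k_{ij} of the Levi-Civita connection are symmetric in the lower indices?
The Levi-Civita connection is torsion-free, which is exactly Γ^k_{ij} = Γ^k_{ji}.
Yes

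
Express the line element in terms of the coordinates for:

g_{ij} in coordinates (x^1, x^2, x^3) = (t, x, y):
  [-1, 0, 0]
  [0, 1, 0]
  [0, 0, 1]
ds^2 = g_{ij} dx^i dx^j; only the non-zero components contribute.
ds^2 = -dt^2 + dx^2 + dy^2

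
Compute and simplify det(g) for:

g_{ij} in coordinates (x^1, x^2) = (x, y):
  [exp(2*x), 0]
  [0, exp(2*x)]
For a 2×2 metric: det(g) = g_{11}·g_{22} - g_{12}·g_{21}
= (exp(2*x))·(exp(2*x)) - (0)·(0)
= exp(4*x) - 0
det(g) = exp(4*x)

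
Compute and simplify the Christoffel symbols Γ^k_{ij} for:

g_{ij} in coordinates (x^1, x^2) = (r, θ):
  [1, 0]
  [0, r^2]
Using Γ^k_{ij} = (1/2) g^{km} (∂_i g_{mj} + ∂_j g_{mi} - ∂_m g_{ij}); the metric is diagonal, so only the m = k term contributes.
Non-zero symbols (using the symmetry Γ^k_{ij} = Γ^k_{ji}):
Γ^r_{θ θ} = (1/2) g^{rr} (∂_θ g_{rθ} + ∂_θ g_{rθ} - ∂_r g_{θθ}) = (1/2)(1)((0) + (0) - (2*r)) = -r
Γ^θ_{r θ} = (1/2) g^{θθ} (∂_r g_{θθ} + ∂_θ g_{θr} - ∂_θ g_{rθ}) = (1/2)(1/r^2)((2*r) + (0) - (0)) = 1/r
All other Christoffel symbols are zero.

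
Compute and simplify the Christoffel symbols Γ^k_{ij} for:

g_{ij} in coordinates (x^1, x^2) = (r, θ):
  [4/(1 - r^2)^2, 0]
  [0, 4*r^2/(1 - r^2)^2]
Using Γ^k_{ij} = (1/2) g^{km} (∂_i g_{mj} + ∂_j g_{mi} - ∂_m g_{ij}); the metric is diagonal, so only the m = k term contributes.
Non-zero symbols (using the symmetry Γ^k_{ij} = Γ^k_{ji}):
Γ^r_{r r} = (1/2) g^{rr} (∂_r g_{rr} + ∂_r g_{rr} - ∂_r g_{rr}) = (1/2)((1 - r^2)^2/4)((16*r/(1 - r^2)^3) + (16*r/(1 - r^2)^3) - (16*r/(1 - r^2)^3)) = 2*r/(1 - r^2)
Γ^r_{θ θ} = (1/2) g^{rr} (∂_θ g_{rθ} + ∂_θ g_{rθ} - ∂_r g_{θθ}) = (1/2)((1 - r^2)^2/4)((0) + (0) - (-8*(r^3 + r)/(r^2 - 1)^3)) = (r^3 + r)/(r^2 - 1)
Γ^θ_{r θ} = (1/2) g^{θθ} (∂_r g_{θθ} + ∂_θ g_{θr} - ∂_θ g_{rθ}) = (1/2)((1 - r^2)^2/(4*r^2))((-8*(r^3 + r)/(r^2 - 1)^3) + (0) - (0)) = (-r^2 - 1)/(r^3 - r)
All other Christoffel symbols are zero.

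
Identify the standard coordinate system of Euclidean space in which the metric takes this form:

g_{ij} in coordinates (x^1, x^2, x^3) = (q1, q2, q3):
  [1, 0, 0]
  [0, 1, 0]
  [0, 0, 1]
All components are constant and the metric is the identity, i.e. orthonormal rectilinear coordinates.
Cartesian (3D) coordinates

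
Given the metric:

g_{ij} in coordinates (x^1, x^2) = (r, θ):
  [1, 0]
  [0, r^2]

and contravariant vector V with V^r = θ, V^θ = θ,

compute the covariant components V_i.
V_i = g_{ij} V^j:
V_r = (1)(θ) + (0)(θ) = θ
V_θ = (0)(θ) + (r^2)(θ) = r^2*θ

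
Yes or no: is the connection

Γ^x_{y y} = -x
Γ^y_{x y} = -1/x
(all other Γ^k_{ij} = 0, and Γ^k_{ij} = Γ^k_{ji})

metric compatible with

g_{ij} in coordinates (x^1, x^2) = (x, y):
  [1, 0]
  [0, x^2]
Using ∇_k g_{ij} = ∂_k g_{ij} - Γ^m_{ki} g_{mj} - Γ^m_{kj} g_{im}:
∇_y g_{xy} = (0) - (-x) - (-x) = 2*x ≠ 0
So the connection is not metric compatible (it is not the Levi-Civita connection).
No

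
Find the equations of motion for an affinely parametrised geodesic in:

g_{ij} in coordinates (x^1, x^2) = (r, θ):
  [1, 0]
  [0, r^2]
Geodesic equation: d^2x^k/dλ^2 + Γ^k_{ij} (dx^i/dλ)(dx^j/dλ) = 0.
Non-zero Christoffel symbols:
Γ^r_{θ θ} = -r
Γ^θ_{r θ} = 1/r
Substituting (the symmetric pair Γ^k_{ij}, Γ^k_{ji} combines into a factor 2):
d^2r/dλ^2 - r (dθ/dλ)^2 = 0
d^2θ/dλ^2 + (2/r) (dr/dλ)(dθ/dλ) = 0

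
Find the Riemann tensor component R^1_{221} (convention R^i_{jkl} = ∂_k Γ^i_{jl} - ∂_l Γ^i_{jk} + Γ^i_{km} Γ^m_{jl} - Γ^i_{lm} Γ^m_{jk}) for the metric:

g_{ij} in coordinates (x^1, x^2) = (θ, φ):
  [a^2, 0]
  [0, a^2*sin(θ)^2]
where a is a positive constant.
Non-zero Christoffel symbols (Γ^k_{ij} = Γ^k_{ji}):
Γ^θ_{φ φ} = -sin(2*θ)/2
Γ^φ_{θ φ} = 1/tan(θ)
R^θ_{φ φ θ} = ∂_φ Γ^θ_{φ θ} - ∂_θ Γ^θ_{φ φ} + Γ^θ_{φ m} Γ^m_{φ θ} - Γ^θ_{θ m} Γ^m_{φ φ}
  = (0) - (-cos(2*θ)) + (-cos(θ)^2) - (0) = -sin(θ)^2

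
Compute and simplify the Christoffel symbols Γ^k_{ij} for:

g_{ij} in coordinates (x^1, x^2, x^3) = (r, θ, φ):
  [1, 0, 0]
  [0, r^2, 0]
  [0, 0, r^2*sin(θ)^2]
Using Γ^k_{ij} = (1/2) g^{km} (∂_i g_{mj} + ∂_j g_{mi} - ∂_m g_{ij}); the metric is diagonal, so only the m = k term contributes.
Non-zero symbols (using the symmetry Γ^k_{ij} = Γ^k_{ji}):
Γ^r_{θ θ} = (1/2) g^{rr} (∂_θ g_{rθ} + ∂_θ g_{rθ} - ∂_r g_{θθ}) = (1/2)(1)((0) + (0) - (2*r)) = -r
Γ^r_{φ φ} = (1/2) g^{rr} (∂_φ g_{rφ} + ∂_φ g_{rφ} - ∂_r g_{φφ}) = (1/2)(1)((0) + (0) - (2*r*sin(θ)^2)) = -r*sin(θ)^2
Γ^θ_{r θ} = (1/2) g^{θθ} (∂_r g_{θθ} + ∂_θ g_{θr} - ∂_θ g_{rθ}) = (1/2)(1/r^2)((2*r) + (0) - (0)) = 1/r
Γ^θ_{φ φ} = (1/2) g^{θθ} (∂_φ g_{θφ} + ∂_φ g_{θφ} - ∂_θ g_{φφ}) = (1/2)(1/r^2)((0) + (0) - (r^2*sin(2*θ))) = -sin(2*θ)/2
Γ^φ_{r φ} = (1/2) g^{φφ} (∂_r g_{φφ} + ∂_φ g_{φr} - ∂_φ g_{rφ}) = (1/2)(1/(r^2*sin(θ)^2))((2*r*sin(θ)^2) + (0) - (0)) = 1/r
Γ^φ_{θ φ} = (1/2) g^{φφ} (∂_θ g_{φφ} + ∂_φ g_{φθ} - ∂_φ g_{θφ}) = (1/2)(1/(r^2*sin(θ)^2))((r^2*sin(2*θ)) + (0) - (0)) = 1/tan(θ)
All other Christoffel symbols are zero.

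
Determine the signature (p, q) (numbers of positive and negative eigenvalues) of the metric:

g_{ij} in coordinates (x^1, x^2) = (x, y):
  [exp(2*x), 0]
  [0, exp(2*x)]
The metric is diagonal, so its eigenvalues are the diagonal entries: exp(2*x), exp(2*x) (at a generic point, where coordinate-dependent entries are positive).
2 positive, 0 negative.
(2, 0) - Riemannian (positive definite)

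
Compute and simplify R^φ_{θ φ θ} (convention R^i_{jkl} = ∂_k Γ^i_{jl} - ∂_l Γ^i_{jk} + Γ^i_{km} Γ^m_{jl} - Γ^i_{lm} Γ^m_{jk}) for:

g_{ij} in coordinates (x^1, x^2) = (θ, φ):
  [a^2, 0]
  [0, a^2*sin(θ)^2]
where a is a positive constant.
Non-zero Christoffel symbols (Γ^k_{ij} = Γ^k_{ji}):
Γ^θ_{φ φ} = -sin(2*θ)/2
Γ^φ_{θ φ} = 1/tan(θ)
R^φ_{θ φ θ} = ∂_φ Γ^φ_{θ θ} - ∂_θ Γ^φ_{θ φ} + Γ^φ_{φ m} Γ^m_{θ θ} - Γ^φ_{θ m} Γ^m_{θ φ}
  = (0) - (-1/sin(θ)^2) + (0) - (1/tan(θ)^2) = 1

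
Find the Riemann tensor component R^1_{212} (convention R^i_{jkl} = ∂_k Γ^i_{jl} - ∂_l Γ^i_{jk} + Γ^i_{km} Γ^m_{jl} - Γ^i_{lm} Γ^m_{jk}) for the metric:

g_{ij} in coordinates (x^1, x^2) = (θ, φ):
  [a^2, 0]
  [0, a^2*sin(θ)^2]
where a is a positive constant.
Non-zero Christoffel symbols (Γ^k_{ij} = Γ^k_{ji}):
Γ^θ_{φ φ} = -sin(2*θ)/2
Γ^φ_{θ φ} = 1/tan(θ)
R^θ_{φ θ φ} = ∂_θ Γ^θ_{φ φ} - ∂_φ Γ^θ_{φ θ} + Γ^θ_{θ m} Γ^m_{φ φ} - Γ^θ_{φ m} Γ^m_{φ θ}
  = (-cos(2*θ)) - (0) + (0) - (-cos(θ)^2) = sin(θ)^2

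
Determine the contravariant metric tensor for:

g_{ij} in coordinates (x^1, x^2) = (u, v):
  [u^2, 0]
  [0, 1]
The metric is diagonal, so g^{ij} is diagonal with entries 1/g_{ii}: diag(1/(u^2), 1).
g^{ij}:
  [1/u^2, 0]
  [0, 1]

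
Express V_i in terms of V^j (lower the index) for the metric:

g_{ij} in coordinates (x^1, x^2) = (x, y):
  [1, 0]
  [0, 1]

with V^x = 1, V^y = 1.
V_i = g_{ij} V^j:
V_x = (1)(1) + (0)(1) = 1
V_y = (0)(1) + (1)(1) = 1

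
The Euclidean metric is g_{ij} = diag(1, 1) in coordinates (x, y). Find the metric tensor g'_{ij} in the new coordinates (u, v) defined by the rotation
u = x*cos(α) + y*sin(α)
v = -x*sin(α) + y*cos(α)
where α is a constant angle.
Invert the transformation: x = u*cos(α) - v*sin(α), y = u*sin(α) + v*cos(α)
g'_{ij} = (∂x^k/∂x'^i)(∂x^l/∂x'^j) g_{kl}; with g_{kl} = δ_{kl} this is Σ_k (∂x^k/∂x'^i)(∂x^k/∂x'^j).
Jacobian: ∂x/∂u = cos(α), ∂x/∂v = -sin(α), ∂y/∂u = sin(α), ∂y/∂v = cos(α)
g'_{uu} = (cos(α))(cos(α)) + (sin(α))(sin(α)) = 1
g'_{uv} = (cos(α))(-sin(α)) + (sin(α))(cos(α)) = 0
g'_{vv} = (-sin(α))(-sin(α)) + (cos(α))(cos(α)) = 1
g'_{ij} = diag(1, 1)
The Euclidean metric is invariant under rotations.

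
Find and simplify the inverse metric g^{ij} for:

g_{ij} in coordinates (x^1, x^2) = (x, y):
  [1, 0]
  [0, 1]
The metric is diagonal, so g^{ij} is diagonal with entries 1/g_{ii}: diag(1, 1).
g^{ij}:
  [1, 0]
  [0, 1]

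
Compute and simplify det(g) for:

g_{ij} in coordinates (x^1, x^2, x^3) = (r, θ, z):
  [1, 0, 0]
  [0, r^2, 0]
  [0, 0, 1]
Diagonal metric: det(g) = g_{11}·g_{22}·g_{33}
= (1)·(r^2)·(1)
det(g) = r^2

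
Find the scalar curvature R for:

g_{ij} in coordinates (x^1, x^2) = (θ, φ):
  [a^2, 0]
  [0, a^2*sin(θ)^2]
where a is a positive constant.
Non-zero Christoffel symbols (Γ^k_{ij} = Γ^k_{ji}):
Γ^θ_{φ φ} = -sin(2*θ)/2
Γ^φ_{θ φ} = 1/tan(θ)
Ricci tensor (R_{ij} = R^k_{ikj}): R_{θθ} = 1, R_{θφ} = 0, R_{φφ} = sin(θ)^2
Inverse metric: g^{θθ} = 1/a^2, g^{φφ} = 1/(a^2*sin(θ)^2)
R = g^{ij} R_{ij} = (1/a^2)(1) + (1/(a^2*sin(θ)^2))(sin(θ)^2) = 2/a^2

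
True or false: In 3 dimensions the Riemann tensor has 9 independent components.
n^2(n^2-1)/12 = 9·8/12 = 6 independent components for n = 3.
False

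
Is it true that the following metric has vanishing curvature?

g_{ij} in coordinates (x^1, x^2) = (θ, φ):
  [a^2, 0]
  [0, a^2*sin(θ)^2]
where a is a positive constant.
Non-zero Christoffel symbols:
Γ^θ_{φ φ} = -sin(2*θ)/2
Γ^φ_{θ φ} = 1/tan(θ)
Ricci tensor: R_{θθ} = 1, R_{θφ} = 0, R_{φφ} = sin(θ)^2
The Ricci tensor is non-zero, so the Riemann tensor is non-zero: not flat.
No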